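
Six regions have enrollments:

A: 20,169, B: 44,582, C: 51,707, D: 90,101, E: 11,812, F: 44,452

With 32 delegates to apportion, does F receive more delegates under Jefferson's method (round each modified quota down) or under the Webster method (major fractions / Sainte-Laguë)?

Webster

Jefferson: A 2, B 6, C 6, D 12, E 1, F 5.
Webster: A 2, B 6, C 6, D 11, E 1, F 6.
F gets 5 under Jefferson and 6 under Webster.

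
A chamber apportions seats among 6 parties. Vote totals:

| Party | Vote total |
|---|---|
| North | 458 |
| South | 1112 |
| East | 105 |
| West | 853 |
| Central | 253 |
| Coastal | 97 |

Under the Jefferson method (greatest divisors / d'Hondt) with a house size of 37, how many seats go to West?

11

Standard divisor 2878/37 ≈ 77.784; standard quotas: North 5.888, South 14.296, East 1.350, West 10.966, Central 3.253, Coastal 1.247.
Rounding down gives 5, 14, 1, 10, 3, 1 = 34 seats, so the divisor must be adjusted.
With modified divisor 73: modified quotas North 6.274, South 15.233, East 1.438, West 11.685, Central 3.466, Coastal 1.329.
Rounding down: North 6, South 15, East 1, West 11, Central 3, Coastal 1 (total 37).
West receives 11.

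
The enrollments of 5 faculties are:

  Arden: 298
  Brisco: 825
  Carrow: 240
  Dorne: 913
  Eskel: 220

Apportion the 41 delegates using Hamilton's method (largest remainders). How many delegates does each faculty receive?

Arden=5, Brisco=13, Carrow=4, Dorne=15, Eskel=4

The standard divisor is 2496/41 ≈ 60.878.
Standard quotas: Arden 4.895, Brisco 13.552, Carrow 3.942, Dorne 14.997, Eskel 3.614.
Lower quotas: Arden 4, Brisco 13, Carrow 3, Dorne 14, Eskel 3 (sum 37, leaving 4 seats).
Remainders in descending order: Dorne 0.997, Carrow 0.942, Arden 0.895, Eskel 0.614, Brisco 0.552.
The surplus seats go to Dorne, Carrow, Arden, Eskel.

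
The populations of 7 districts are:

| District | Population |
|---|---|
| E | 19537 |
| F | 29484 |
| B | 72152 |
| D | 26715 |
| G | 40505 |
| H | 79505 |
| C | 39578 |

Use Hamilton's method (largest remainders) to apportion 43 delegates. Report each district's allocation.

E 3, F 4, B 10, D 4, G 6, H 11, C 5

The standard divisor is 307476/43 ≈ 7150.605.
Standard quotas: E 2.7322, F 4.1233, B 10.0903, D 3.7360, G 5.6646, H 11.1186, C 5.5349.
Lower quotas: E 2, F 4, B 10, D 3, G 5, H 11, C 5 (sum 40, leaving 3 seats).
Remainders in descending order: D 0.7360, E 0.7322, G 0.6646, C 0.5349, F 0.1233, H 0.1186, B 0.0903.
The surplus seats go to D, E, G.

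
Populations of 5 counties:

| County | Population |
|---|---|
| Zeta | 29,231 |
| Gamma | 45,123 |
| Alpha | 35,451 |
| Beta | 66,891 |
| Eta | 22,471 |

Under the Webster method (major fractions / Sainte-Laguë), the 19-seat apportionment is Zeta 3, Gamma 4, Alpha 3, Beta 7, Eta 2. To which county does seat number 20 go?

Priority for the next seat is population ÷ (current seats + 0.5).
Priorities: Zeta 8351.714, Gamma 10027.333, Alpha 10128.857, Beta 8918.800, Eta 8988.400.
Highest priority: Alpha.

Alpha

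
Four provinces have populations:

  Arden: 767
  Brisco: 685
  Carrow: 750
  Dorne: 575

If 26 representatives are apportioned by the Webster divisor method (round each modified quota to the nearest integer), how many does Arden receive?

7

Standard divisor 2777/26 ≈ 106.808; standard quotas: Arden 7.181, Brisco 6.413, Carrow 7.022, Dorne 5.384.
Rounding to the nearest integer gives 7, 6, 7, 5 = 25 seats, so the divisor must be adjusted.
With modified divisor 105: modified quotas Arden 7.305, Brisco 6.524, Carrow 7.143, Dorne 5.476.
Rounding to the nearest integer: Arden 7, Brisco 7, Carrow 7, Dorne 5 (total 26).
Arden receives 7.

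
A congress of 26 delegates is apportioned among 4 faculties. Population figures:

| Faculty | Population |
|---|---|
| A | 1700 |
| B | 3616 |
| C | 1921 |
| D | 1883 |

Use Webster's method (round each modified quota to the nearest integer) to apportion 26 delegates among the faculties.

A 5, B 10, C 6, D 5

Standard divisor 9120/26 ≈ 350.769; standard quotas: A 4.846, B 10.309, C 5.477, D 5.368.
Rounding to the nearest integer gives 5, 10, 5, 5 = 25 seats, so the divisor must be adjusted.
With modified divisor 347: modified quotas A 4.899, B 10.421, C 5.536, D 5.427.
Rounding to the nearest integer: A 5, B 10, C 6, D 5 (total 26).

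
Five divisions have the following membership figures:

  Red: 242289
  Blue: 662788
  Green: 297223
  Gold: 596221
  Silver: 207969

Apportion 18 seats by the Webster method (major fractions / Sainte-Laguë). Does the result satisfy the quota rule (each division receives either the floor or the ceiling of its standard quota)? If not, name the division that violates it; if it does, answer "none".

none

Standard quotas: Red 2.174, Blue 5.946, Green 2.666, Gold 5.349, Silver 1.866.
Webster allocation: Red 2, Blue 6, Green 3, Gold 5, Silver 2.
Every allocation lies between the lower and upper quota.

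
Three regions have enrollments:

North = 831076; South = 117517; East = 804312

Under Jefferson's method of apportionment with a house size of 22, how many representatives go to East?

Standard divisor 1752905/22 ≈ 79677.5; standard quotas: North 10.430, South 1.475, East 10.095.
Rounding down gives 10, 1, 10 = 21 seats, so the divisor must be adjusted.
With modified divisor 74300: modified quotas North 11.185, South 1.582, East 10.825.
Rounding down: North 11, South 1, East 10 (total 22).
East receives 10.

10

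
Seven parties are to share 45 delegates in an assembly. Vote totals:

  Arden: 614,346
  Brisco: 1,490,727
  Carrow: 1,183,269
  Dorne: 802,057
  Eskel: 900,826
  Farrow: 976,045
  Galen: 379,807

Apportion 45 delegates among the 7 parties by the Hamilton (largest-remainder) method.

Standard divisor: 6347077 ÷ 45 ≈ 141046.156.
Standard quotas: Arden 4.3556, Brisco 10.5691, Carrow 8.3892, Dorne 5.6865, Eskel 6.3867, Farrow 6.9200, Galen 2.6928.
Lower quotas: Arden 4, Brisco 10, Carrow 8, Dorne 5, Eskel 6, Farrow 6, Galen 2 (sum 41, leaving 4 seats).
Remainders in descending order: Farrow 0.9200, Galen 0.6928, Dorne 0.6865, Brisco 0.5691, Carrow 0.3892, Eskel 0.3867, Arden 0.3556.
The surplus seats go to Farrow, Galen, Dorne, Brisco.

Arden 4, Brisco 11, Carrow 8, Dorne 6, Eskel 6, Farrow 7, Galen 3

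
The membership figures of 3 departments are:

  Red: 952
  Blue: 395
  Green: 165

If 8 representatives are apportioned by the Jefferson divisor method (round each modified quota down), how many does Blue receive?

2

Standard divisor 1512/8 ≈ 189; standard quotas: Red 5.037, Blue 2.090, Green 0.873.
Rounding down gives 5, 2, 0 = 7 seats, so the divisor must be adjusted.
With modified divisor 160: modified quotas Red 5.950, Blue 2.469, Green 1.031.
Rounding down: Red 5, Blue 2, Green 1 (total 8).
Blue receives 2.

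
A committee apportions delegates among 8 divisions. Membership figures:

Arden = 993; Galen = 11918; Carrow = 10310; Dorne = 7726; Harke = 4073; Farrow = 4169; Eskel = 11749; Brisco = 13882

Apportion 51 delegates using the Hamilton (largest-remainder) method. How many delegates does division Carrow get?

The standard divisor is 64820/51 ≈ 1270.98.
Standard quotas: Arden 0.7813, Galen 9.3770, Carrow 8.1118, Dorne 6.0788, Harke 3.2046, Farrow 3.2801, Eskel 9.2440, Brisco 10.9223.
Lower quotas: Arden 0, Galen 9, Carrow 8, Dorne 6, Harke 3, Farrow 3, Eskel 9, Brisco 10 (sum 48, leaving 3 seats).
Remainders in descending order: Brisco 0.9223, Arden 0.7813, Galen 0.3770, Farrow 0.2801, Eskel 0.2440, Harke 0.2046, Carrow 0.1118, Dorne 0.0788.
Largest remainders: Brisco, Arden, Galen receive the extra seats.
Carrow receives 8.

8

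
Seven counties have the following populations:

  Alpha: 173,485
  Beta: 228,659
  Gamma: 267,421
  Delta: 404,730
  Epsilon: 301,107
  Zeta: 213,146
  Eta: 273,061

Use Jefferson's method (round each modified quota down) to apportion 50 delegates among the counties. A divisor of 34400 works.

Alpha 5, Beta 6, Gamma 7, Delta 11, Epsilon 8, Zeta 6, Eta 7

With modified divisor 34400: modified quotas Alpha 5.043, Beta 6.647, Gamma 7.774, Delta 11.765, Epsilon 8.753, Zeta 6.196, Eta 7.938.
Rounding down: Alpha 5, Beta 6, Gamma 7, Delta 11, Epsilon 8, Zeta 6, Eta 7 (total 50).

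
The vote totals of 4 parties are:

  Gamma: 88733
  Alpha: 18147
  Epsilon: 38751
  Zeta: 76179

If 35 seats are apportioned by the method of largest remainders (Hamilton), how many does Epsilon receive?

Total 221810; standard divisor 221810/35 ≈ 6337.429.
Standard quotas: Gamma 14.0014, Alpha 2.8635, Epsilon 6.1146, Zeta 12.0205.
Lower quotas: Gamma 14, Alpha 2, Epsilon 6, Zeta 12 (sum 34, leaving 1 seat).
Remainders in descending order: Alpha 0.8635, Epsilon 0.1146, Zeta 0.0205, Gamma 0.0014.
Largest remainder: Alpha receives the extra seat.
Epsilon receives 6.

6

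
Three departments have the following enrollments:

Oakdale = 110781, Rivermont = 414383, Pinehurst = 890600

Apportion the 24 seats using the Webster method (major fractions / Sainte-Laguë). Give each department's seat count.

Standard divisor 1415764/24 ≈ 58990.167; standard quotas: Oakdale 1.878, Rivermont 7.025, Pinehurst 15.097.
Rounding to the nearest integer gives Oakdale 2, Rivermont 7, Pinehurst 15 — total 24, matching the house size, so no adjustment is needed.

Oakdale=2, Rivermont=7, Pinehurst=15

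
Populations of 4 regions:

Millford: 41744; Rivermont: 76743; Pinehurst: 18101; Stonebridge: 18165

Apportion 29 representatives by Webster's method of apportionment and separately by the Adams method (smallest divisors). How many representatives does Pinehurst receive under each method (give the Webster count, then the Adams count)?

Webster: Millford 8, Rivermont 15, Pinehurst 3, Stonebridge 3.
Adams: Millford 8, Rivermont 13, Pinehurst 4, Stonebridge 4.
Pinehurst gets 3 under Webster and 4 under Adams.

3 and 4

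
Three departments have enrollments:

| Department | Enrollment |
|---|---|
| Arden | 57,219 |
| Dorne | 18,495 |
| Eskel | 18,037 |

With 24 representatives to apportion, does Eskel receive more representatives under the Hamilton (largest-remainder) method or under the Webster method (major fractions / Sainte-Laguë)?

Hamilton: Arden 15, Dorne 5, Eskel 4.
Webster: Arden 14, Dorne 5, Eskel 5.
Eskel gets 4 under Hamilton and 5 under Webster.

Webster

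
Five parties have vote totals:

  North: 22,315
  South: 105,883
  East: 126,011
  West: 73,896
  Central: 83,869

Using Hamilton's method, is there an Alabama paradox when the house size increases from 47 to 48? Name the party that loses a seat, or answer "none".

At 47 seats: North 3, South 12, East 14, West 8, Central 10.
At 48 seats: North 2, South 12, East 15, West 9, Central 10.
North drops from 3 to 2.

North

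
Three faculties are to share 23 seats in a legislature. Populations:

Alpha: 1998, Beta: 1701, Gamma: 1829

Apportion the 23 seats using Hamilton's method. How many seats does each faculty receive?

Alpha: 8; Beta: 7; Gamma: 8

The standard divisor is 5528/23 ≈ 240.348.
Standard quotas: Alpha 8.313, Beta 7.077, Gamma 7.610.
Lower quotas: Alpha 8, Beta 7, Gamma 7 (sum 22, leaving 1 seat).
Remainders in descending order: Gamma 0.610, Alpha 0.313, Beta 0.077.
The surplus seat goes to Gamma.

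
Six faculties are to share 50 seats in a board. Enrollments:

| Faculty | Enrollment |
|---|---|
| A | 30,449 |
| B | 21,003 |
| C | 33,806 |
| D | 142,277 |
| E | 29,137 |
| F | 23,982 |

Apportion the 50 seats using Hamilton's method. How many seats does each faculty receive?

Total 280654; standard divisor 280654/50 ≈ 5613.08.
Standard quotas: A 5.4247, B 3.7418, C 6.0227, D 25.3474, E 5.1909, F 4.2725.
Lower quotas: A 5, B 3, C 6, D 25, E 5, F 4 (sum 48, leaving 2 seats).
Remainders in descending order: B 0.7418, A 0.4247, D 0.3474, F 0.2725, E 0.1909, C 0.0227.
The surplus seats go to B, A.

A 6, B 4, C 6, D 25, E 5, F 4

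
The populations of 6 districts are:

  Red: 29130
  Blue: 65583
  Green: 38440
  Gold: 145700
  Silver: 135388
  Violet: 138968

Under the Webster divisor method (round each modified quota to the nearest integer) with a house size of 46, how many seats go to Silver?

11

Standard divisor 553209/46 ≈ 12026.283; standard quotas: Red 2.422, Blue 5.453, Green 3.196, Gold 12.115, Silver 11.258, Violet 11.555.
Rounding to the nearest integer gives 2, 5, 3, 12, 11, 12 = 45 seats, so the divisor must be adjusted.
With modified divisor 11800: modified quotas Red 2.469, Blue 5.558, Green 3.258, Gold 12.347, Silver 11.474, Violet 11.777.
Rounding to the nearest integer: Red 2, Blue 6, Green 3, Gold 12, Silver 11, Violet 12 (total 46).
Silver receives 11.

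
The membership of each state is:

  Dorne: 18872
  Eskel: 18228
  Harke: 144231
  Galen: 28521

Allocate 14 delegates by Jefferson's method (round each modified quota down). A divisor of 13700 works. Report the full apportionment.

With modified divisor 13700: modified quotas Dorne 1.378, Eskel 1.331, Harke 10.528, Galen 2.082.
Rounding down: Dorne 1, Eskel 1, Harke 10, Galen 2 (total 14).

Dorne=1, Eskel=1, Harke=10, Galen=2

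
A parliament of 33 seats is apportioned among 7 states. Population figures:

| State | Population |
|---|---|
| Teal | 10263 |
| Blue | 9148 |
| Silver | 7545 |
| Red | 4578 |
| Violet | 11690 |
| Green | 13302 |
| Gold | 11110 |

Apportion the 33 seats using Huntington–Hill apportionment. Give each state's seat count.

Teal 5, Blue 4, Silver 4, Red 2, Violet 6, Green 7, Gold 5

With divisor 2049: modified quotas Teal 5.009, Blue 4.465, Silver 3.682, Red 2.234, Violet 5.705, Green 6.492, Gold 5.422.
Geometric-mean thresholds: Teal √(5·6)=5.477, Blue √(4·5)=4.472, Silver √(3·4)=3.464, Red √(2·3)=2.449, Violet √(5·6)=5.477, Green √(6·7)=6.481, Gold √(5·6)=5.477.
Each quota rounded against its threshold gives Teal 5, Blue 4, Silver 4, Red 2, Violet 6, Green 7, Gold 5 (total 33).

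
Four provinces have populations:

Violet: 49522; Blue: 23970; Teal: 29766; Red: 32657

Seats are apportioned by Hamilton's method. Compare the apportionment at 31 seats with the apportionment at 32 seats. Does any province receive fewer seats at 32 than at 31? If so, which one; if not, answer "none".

At 31 seats: Violet 11, Blue 6, Teal 7, Red 7.
At 32 seats: Violet 12, Blue 5, Teal 7, Red 8.
Blue drops from 6 to 5.

Blue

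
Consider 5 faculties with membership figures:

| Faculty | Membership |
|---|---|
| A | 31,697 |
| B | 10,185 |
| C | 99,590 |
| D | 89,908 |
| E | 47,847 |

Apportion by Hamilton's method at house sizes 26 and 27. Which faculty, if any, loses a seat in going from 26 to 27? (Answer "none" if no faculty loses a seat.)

E

At 26 seats: A 3, B 1, C 9, D 8, E 5.
At 27 seats: A 3, B 1, C 10, D 9, E 4.
E drops from 5 to 4.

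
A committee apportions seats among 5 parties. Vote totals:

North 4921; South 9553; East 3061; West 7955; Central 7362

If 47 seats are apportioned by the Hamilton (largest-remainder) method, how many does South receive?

Total 32852; standard divisor 32852/47 ≈ 698.979.
Standard quotas: North 7.0403, South 13.6671, East 4.3792, West 11.3809, Central 10.5325.
Lower quotas: North 7, South 13, East 4, West 11, Central 10 (sum 45, leaving 2 seats).
Remainders in descending order: South 0.6671, Central 0.5325, West 0.3809, East 0.3792, North 0.0403.
Largest remainders: South, Central receive the extra seats.
South receives 14.

14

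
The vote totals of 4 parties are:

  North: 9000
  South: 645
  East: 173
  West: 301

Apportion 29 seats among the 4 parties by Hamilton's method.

North 26, South 2, East 0, West 1

Standard divisor: 10119 ÷ 29 ≈ 348.931.
Standard quotas: North 25.7931, South 1.8485, East 0.4958, West 0.8626.
Lower quotas: North 25, South 1, East 0, West 0 (sum 26, leaving 3 seats).
Remainders in descending order: West 0.8626, South 0.8485, North 0.7931, East 0.4958.
Largest remainders: West, South, North receive the extra seats.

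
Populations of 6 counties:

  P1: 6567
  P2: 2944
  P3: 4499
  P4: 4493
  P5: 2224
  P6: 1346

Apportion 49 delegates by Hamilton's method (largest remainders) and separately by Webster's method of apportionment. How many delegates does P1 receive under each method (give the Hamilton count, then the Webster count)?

15 and 14

Hamilton: P1 15, P2 6, P3 10, P4 10, P5 5, P6 3.
Webster: P1 14, P2 7, P3 10, P4 10, P5 5, P6 3.
P1 gets 15 under Hamilton and 14 under Webster.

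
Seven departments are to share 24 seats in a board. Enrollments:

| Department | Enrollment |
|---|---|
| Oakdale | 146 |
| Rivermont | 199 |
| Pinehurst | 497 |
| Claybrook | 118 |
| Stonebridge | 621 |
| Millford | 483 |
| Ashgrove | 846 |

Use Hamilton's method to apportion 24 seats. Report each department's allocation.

Oakdale=1, Rivermont=2, Pinehurst=4, Claybrook=1, Stonebridge=5, Millford=4, Ashgrove=7

Total 2910; standard divisor 2910/24 ≈ 121.25.
Standard quotas: Oakdale 1.204, Rivermont 1.641, Pinehurst 4.099, Claybrook 0.973, Stonebridge 5.122, Millford 3.984, Ashgrove 6.977.
Lower quotas: Oakdale 1, Rivermont 1, Pinehurst 4, Claybrook 0, Stonebridge 5, Millford 3, Ashgrove 6 (sum 20, leaving 4 seats).
Remainders in descending order: Millford 0.984, Ashgrove 0.977, Claybrook 0.973, Rivermont 0.641, Oakdale 0.204, Stonebridge 0.122, Pinehurst 0.099.
Largest remainders: Millford, Ashgrove, Claybrook, Rivermont receive the extra seats.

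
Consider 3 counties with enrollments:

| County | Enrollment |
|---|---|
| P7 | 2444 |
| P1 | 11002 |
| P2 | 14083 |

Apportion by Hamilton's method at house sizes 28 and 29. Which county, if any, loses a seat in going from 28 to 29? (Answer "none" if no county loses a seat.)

P7

At 28 seats: P7 3, P1 11, P2 14.
At 29 seats: P7 2, P1 12, P2 15.
P7 drops from 3 to 2.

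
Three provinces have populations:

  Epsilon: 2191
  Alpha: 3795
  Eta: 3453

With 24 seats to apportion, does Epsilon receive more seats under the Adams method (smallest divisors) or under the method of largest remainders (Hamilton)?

Adams: Epsilon 6, Alpha 9, Eta 9.
Hamilton: Epsilon 5, Alpha 10, Eta 9.
Epsilon gets 6 under Adams and 5 under Hamilton.

Adams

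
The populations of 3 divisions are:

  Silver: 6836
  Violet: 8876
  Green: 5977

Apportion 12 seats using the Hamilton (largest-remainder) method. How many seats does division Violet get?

5

Standard divisor: 21689 ÷ 12 ≈ 1807.417.
Standard quotas: Silver 3.7822, Violet 4.9109, Green 3.3069.
Lower quotas: Silver 3, Violet 4, Green 3 (sum 10, leaving 2 seats).
Remainders in descending order: Violet 0.9109, Silver 0.7822, Green 0.3069.
Largest remainders: Violet, Silver receive the extra seats.
Violet receives 5.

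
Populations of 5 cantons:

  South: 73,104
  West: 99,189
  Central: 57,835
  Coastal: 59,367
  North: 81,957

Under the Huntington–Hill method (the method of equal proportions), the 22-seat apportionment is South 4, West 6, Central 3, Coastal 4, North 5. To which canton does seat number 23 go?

Central

Priority for the next seat is population ÷ (√(s·(s+1))).
Priorities: South 16346.551, West 15305.195, Central 16695.526, Coastal 13274.865, North 14963.233.
Highest priority: Central.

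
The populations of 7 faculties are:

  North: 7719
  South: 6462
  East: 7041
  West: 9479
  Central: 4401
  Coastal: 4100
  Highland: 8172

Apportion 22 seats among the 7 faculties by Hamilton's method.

North 4, South 3, East 3, West 4, Central 2, Coastal 2, Highland 4

Total 47374; standard divisor 47374/22 ≈ 2153.364.
Standard quotas: North 3.5846, South 3.0009, East 3.2698, West 4.4020, Central 2.0438, Coastal 1.9040, Highland 3.7950.
Lower quotas: North 3, South 3, East 3, West 4, Central 2, Coastal 1, Highland 3 (sum 19, leaving 3 seats).
Remainders in descending order: Coastal 0.9040, Highland 0.7950, North 0.5846, West 0.4020, East 0.2698, Central 0.0438, South 0.0009.
Largest remainders: Coastal, Highland, North receive the extra seats.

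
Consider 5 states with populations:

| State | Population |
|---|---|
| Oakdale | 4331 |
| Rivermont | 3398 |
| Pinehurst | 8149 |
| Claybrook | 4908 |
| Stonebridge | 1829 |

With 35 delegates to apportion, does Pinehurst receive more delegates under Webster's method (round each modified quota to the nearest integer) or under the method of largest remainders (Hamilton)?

Hamilton

Webster: Oakdale 7, Rivermont 5, Pinehurst 12, Claybrook 8, Stonebridge 3.
Hamilton: Oakdale 7, Rivermont 5, Pinehurst 13, Claybrook 7, Stonebridge 3.
Pinehurst gets 12 under Webster and 13 under Hamilton.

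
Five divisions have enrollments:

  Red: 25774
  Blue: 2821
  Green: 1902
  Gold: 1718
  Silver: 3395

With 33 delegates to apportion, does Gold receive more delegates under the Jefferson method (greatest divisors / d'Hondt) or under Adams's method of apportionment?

Adams

Jefferson: Red 26, Blue 2, Green 1, Gold 1, Silver 3.
Adams: Red 23, Blue 3, Green 2, Gold 2, Silver 3.
Gold gets 1 under Jefferson and 2 under Adams.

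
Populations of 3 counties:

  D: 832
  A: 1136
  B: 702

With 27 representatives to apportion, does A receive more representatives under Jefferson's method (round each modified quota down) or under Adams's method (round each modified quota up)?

Jefferson

Jefferson: D 8, A 12, B 7.
Adams: D 9, A 11, B 7.
A gets 12 under Jefferson and 11 under Adams.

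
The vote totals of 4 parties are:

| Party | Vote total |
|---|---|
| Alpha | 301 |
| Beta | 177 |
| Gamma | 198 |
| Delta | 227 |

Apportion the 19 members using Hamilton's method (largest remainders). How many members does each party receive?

Total 903; standard divisor 903/19 ≈ 47.526.
Standard quotas: Alpha 6.333, Beta 3.724, Gamma 4.166, Delta 4.776.
Lower quotas: Alpha 6, Beta 3, Gamma 4, Delta 4 (sum 17, leaving 2 seats).
Remainders in descending order: Delta 0.776, Beta 0.724, Alpha 0.333, Gamma 0.166.
Largest remainders: Delta, Beta receive the extra seats.

Alpha=6; Beta=4; Gamma=4; Delta=5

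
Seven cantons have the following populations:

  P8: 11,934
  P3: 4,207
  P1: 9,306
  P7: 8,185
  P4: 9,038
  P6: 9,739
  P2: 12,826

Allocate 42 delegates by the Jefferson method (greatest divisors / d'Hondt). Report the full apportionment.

Standard divisor 65235/42 ≈ 1553.214; standard quotas: P8 7.683, P3 2.709, P1 5.991, P7 5.270, P4 5.819, P6 6.270, P2 8.258.
Rounding down gives 7, 2, 5, 5, 5, 6, 8 = 38 seats, so the divisor must be adjusted.
With modified divisor 1414: modified quotas P8 8.440, P3 2.975, P1 6.581, P7 5.789, P4 6.392, P6 6.888, P2 9.071.
Rounding down: P8 8, P3 2, P1 6, P7 5, P4 6, P6 6, P2 9 (total 42).

P8 8, P3 2, P1 6, P7 5, P4 6, P6 6, P2 9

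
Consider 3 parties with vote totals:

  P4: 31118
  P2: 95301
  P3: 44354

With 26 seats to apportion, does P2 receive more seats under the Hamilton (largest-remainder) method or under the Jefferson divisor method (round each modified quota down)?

Jefferson

Hamilton: P4 5, P2 14, P3 7.
Jefferson: P4 4, P2 15, P3 7.
P2 gets 14 under Hamilton and 15 under Jefferson.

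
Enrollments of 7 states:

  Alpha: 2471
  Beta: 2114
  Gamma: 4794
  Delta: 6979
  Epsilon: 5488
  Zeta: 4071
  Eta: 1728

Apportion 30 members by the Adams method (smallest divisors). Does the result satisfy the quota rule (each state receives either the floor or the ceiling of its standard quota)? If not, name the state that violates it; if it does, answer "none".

none

Standard quotas: Alpha 2.681, Beta 2.294, Gamma 5.202, Delta 7.574, Epsilon 5.956, Zeta 4.418, Eta 1.875.
Adams allocation: Alpha 3, Beta 3, Gamma 5, Delta 7, Epsilon 6, Zeta 4, Eta 2.
Every allocation lies between the lower and upper quota.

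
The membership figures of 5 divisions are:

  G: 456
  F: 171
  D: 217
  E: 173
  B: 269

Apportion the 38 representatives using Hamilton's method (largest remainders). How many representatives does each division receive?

G: 14, F: 5, D: 6, E: 5, B: 8

Standard divisor: 1286 ÷ 38 ≈ 33.842.
Standard quotas: G 13.474, F 5.053, D 6.412, E 5.112, B 7.949.
Lower quotas: G 13, F 5, D 6, E 5, B 7 (sum 36, leaving 2 seats).
Remainders in descending order: B 0.949, G 0.474, D 0.412, E 0.112, F 0.053.
Largest remainders: B, G receive the extra seats.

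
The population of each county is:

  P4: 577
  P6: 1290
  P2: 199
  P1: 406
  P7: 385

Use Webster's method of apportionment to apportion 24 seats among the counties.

P4 5, P6 11, P2 2, P1 3, P7 3

Standard divisor 2857/24 ≈ 119.042; standard quotas: P4 4.847, P6 10.837, P2 1.672, P1 3.411, P7 3.234.
Rounding to the nearest integer gives P4 5, P6 11, P2 2, P1 3, P7 3 — total 24, matching the house size, so no adjustment is needed.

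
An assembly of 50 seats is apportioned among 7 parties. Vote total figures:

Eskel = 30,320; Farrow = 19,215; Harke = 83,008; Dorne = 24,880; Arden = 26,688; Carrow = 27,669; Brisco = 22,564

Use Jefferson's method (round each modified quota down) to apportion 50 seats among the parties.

Eskel 6; Farrow 4; Harke 18; Dorne 5; Arden 6; Carrow 6; Brisco 5

Standard divisor 234344/50 ≈ 4686.88; standard quotas: Eskel 6.469, Farrow 4.100, Harke 17.711, Dorne 5.308, Arden 5.694, Carrow 5.904, Brisco 4.814.
Rounding down gives 6, 4, 17, 5, 5, 5, 4 = 46 seats, so the divisor must be adjusted.
With modified divisor 4400: modified quotas Eskel 6.891, Farrow 4.367, Harke 18.865, Dorne 5.655, Arden 6.065, Carrow 6.288, Brisco 5.128.
Rounding down: Eskel 6, Farrow 4, Harke 18, Dorne 5, Arden 6, Carrow 6, Brisco 5 (total 50).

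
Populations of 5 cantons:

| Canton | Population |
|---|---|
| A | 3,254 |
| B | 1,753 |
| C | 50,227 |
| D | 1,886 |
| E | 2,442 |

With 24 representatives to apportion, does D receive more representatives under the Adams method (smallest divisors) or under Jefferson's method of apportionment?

Adams

Adams: A 2, B 1, C 19, D 1, E 1.
Jefferson: A 1, B 0, C 22, D 0, E 1.
D gets 1 under Adams and 0 under Jefferson.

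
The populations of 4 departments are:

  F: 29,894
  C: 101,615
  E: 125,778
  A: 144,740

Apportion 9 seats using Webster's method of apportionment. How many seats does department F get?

1

Standard divisor 402027/9 ≈ 44669.667; standard quotas: F 0.669, C 2.275, E 2.816, A 3.240.
Rounding to the nearest integer gives F 1, C 2, E 3, A 3 — total 9, matching the house size, so no adjustment is needed.
F receives 1.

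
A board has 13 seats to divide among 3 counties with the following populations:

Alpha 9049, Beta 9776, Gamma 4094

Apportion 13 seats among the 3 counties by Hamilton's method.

The standard divisor is 22919/13 = 1763.
Standard quotas: Alpha 5.1327, Beta 5.5451, Gamma 2.3222.
Lower quotas: Alpha 5, Beta 5, Gamma 2 (sum 12, leaving 1 seat).
Remainders in descending order: Beta 0.5451, Gamma 0.3222, Alpha 0.1327.
Largest remainder: Beta receives the extra seat.

Alpha: 5, Beta: 6, Gamma: 2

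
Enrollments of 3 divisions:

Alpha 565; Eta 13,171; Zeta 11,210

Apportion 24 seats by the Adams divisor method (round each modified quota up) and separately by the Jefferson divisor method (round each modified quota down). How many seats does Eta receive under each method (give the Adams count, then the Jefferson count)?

12 and 13

Adams: Alpha 1, Eta 12, Zeta 11.
Jefferson: Alpha 0, Eta 13, Zeta 11.
Eta gets 12 under Adams and 13 under Jefferson.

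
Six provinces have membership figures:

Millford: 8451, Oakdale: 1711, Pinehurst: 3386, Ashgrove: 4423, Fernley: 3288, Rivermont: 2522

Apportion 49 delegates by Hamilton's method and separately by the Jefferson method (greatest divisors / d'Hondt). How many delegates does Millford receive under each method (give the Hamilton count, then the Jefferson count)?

Hamilton: Millford 17, Oakdale 4, Pinehurst 7, Ashgrove 9, Fernley 7, Rivermont 5.
Jefferson: Millford 18, Oakdale 3, Pinehurst 7, Ashgrove 9, Fernley 7, Rivermont 5.
Millford gets 17 under Hamilton and 18 under Jefferson.

17 and 18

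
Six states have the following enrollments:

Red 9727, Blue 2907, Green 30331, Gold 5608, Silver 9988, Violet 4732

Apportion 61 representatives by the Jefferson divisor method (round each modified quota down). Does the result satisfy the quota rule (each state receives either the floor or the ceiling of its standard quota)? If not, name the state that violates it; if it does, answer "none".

Green

Standard quotas: Red 9.375, Blue 2.802, Green 29.232, Gold 5.405, Silver 9.626, Violet 4.561.
Jefferson allocation: Red 9, Blue 2, Green 31, Gold 5, Silver 10, Violet 4.
Green has quota 29.232 (lower 29, upper 30) but receives 31 — outside the quota interval.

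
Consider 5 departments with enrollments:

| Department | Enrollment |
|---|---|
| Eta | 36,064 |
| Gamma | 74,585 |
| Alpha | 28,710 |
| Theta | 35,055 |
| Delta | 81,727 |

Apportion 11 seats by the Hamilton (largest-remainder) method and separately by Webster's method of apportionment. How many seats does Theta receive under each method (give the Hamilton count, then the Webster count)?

1 and 2

Hamilton: Eta 2, Gamma 3, Alpha 1, Theta 1, Delta 4.
Webster: Eta 2, Gamma 3, Alpha 1, Theta 2, Delta 3.
Theta gets 1 under Hamilton and 2 under Webster.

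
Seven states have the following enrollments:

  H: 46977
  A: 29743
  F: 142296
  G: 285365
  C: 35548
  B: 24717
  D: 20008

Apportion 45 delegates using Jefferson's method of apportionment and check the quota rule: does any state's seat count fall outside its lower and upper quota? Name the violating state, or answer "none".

G

Standard quotas: H 3.616, A 2.289, F 10.952, G 21.964, C 2.736, B 1.902, D 1.540.
Jefferson allocation: H 3, A 2, F 11, G 24, C 2, B 2, D 1.
G has quota 21.964 (lower 21, upper 22) but receives 24 — outside the quota interval.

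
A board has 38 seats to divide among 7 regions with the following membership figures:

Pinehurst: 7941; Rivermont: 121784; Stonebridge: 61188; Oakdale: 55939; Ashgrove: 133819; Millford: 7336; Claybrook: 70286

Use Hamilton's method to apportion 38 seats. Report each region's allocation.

Pinehurst: 1, Rivermont: 10, Stonebridge: 5, Oakdale: 5, Ashgrove: 11, Millford: 0, Claybrook: 6

The standard divisor is 458293/38 ≈ 12060.342.
Standard quotas: Pinehurst 0.6584, Rivermont 10.0979, Stonebridge 5.0735, Oakdale 4.6383, Ashgrove 11.0958, Millford 0.6083, Claybrook 5.8279.
Lower quotas: Pinehurst 0, Rivermont 10, Stonebridge 5, Oakdale 4, Ashgrove 11, Millford 0, Claybrook 5 (sum 35, leaving 3 seats).
Remainders in descending order: Claybrook 0.8279, Pinehurst 0.6584, Oakdale 0.6383, Millford 0.6083, Rivermont 0.0979, Ashgrove 0.0958, Stonebridge 0.0735.
Largest remainders: Claybrook, Pinehurst, Oakdale receive the extra seats.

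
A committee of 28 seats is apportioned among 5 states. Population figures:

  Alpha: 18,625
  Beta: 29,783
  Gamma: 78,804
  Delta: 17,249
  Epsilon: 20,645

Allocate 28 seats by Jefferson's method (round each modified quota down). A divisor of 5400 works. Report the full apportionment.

With modified divisor 5400: modified quotas Alpha 3.449, Beta 5.515, Gamma 14.593, Delta 3.194, Epsilon 3.823.
Rounding down: Alpha 3, Beta 5, Gamma 14, Delta 3, Epsilon 3 (total 28).

Alpha 3, Beta 5, Gamma 14, Delta 3, Epsilon 3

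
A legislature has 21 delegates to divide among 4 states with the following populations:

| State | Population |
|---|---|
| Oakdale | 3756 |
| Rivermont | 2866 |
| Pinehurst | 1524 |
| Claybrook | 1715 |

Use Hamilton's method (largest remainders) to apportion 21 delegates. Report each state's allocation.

Oakdale 8; Rivermont 6; Pinehurst 3; Claybrook 4

The standard divisor is 9861/21 ≈ 469.571.
Standard quotas: Oakdale 7.999, Rivermont 6.103, Pinehurst 3.246, Claybrook 3.652.
Lower quotas: Oakdale 7, Rivermont 6, Pinehurst 3, Claybrook 3 (sum 19, leaving 2 seats).
Remainders in descending order: Oakdale 0.999, Claybrook 0.652, Pinehurst 0.246, Rivermont 0.103.
Largest remainders: Oakdale, Claybrook receive the extra seats.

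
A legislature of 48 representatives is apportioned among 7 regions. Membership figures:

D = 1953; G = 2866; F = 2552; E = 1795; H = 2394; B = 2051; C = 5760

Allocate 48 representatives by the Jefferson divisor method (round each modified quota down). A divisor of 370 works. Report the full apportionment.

D 5; G 7; F 6; E 4; H 6; B 5; C 15

With modified divisor 370: modified quotas D 5.278, G 7.746, F 6.897, E 4.851, H 6.470, B 5.543, C 15.568.
Rounding down: D 5, G 7, F 6, E 4, H 6, B 5, C 15 (total 48).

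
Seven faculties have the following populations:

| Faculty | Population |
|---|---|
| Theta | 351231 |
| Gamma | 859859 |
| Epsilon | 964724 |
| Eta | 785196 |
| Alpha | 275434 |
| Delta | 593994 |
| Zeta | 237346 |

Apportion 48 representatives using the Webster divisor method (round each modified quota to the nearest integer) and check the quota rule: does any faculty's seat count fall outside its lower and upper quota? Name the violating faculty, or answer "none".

Standard quotas: Theta 4.145, Gamma 10.146, Epsilon 11.384, Eta 9.265, Alpha 3.250, Delta 7.009, Zeta 2.801.
Webster allocation: Theta 4, Gamma 10, Epsilon 12, Eta 9, Alpha 3, Delta 7, Zeta 3.
Every allocation lies between the lower and upper quota.

none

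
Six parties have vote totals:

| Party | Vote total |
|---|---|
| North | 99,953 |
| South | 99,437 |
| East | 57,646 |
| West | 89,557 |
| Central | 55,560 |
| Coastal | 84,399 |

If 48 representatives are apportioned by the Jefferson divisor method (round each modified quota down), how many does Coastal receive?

8

Standard divisor 486552/48 ≈ 10136.5; standard quotas: North 9.861, South 9.810, East 5.687, West 8.835, Central 5.481, Coastal 8.326.
Rounding down gives 9, 9, 5, 8, 5, 8 = 44 seats, so the divisor must be adjusted.
With modified divisor 9500: modified quotas North 10.521, South 10.467, East 6.068, West 9.427, Central 5.848, Coastal 8.884.
Rounding down: North 10, South 10, East 6, West 9, Central 5, Coastal 8 (total 48).
Coastal receives 8.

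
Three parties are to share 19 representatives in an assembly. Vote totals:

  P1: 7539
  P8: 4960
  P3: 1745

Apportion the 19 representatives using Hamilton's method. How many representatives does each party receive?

Standard divisor: 14244 ÷ 19 ≈ 749.684.
Standard quotas: P1 10.0562, P8 6.6161, P3 2.3276.
Lower quotas: P1 10, P8 6, P3 2 (sum 18, leaving 1 seat).
Remainders in descending order: P8 0.6161, P3 0.3276, P1 0.0562.
Largest remainder: P8 receives the extra seat.

P1=10, P8=7, P3=2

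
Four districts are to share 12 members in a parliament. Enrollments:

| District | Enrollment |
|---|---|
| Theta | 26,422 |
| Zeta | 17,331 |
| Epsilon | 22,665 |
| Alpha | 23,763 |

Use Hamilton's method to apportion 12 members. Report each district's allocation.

The standard divisor is 90181/12 ≈ 7515.083.
Standard quotas: Theta 3.5159, Zeta 2.3062, Epsilon 3.0159, Alpha 3.1620.
Lower quotas: Theta 3, Zeta 2, Epsilon 3, Alpha 3 (sum 11, leaving 1 seat).
Remainders in descending order: Theta 0.5159, Zeta 0.3062, Alpha 0.1620, Epsilon 0.0159.
Largest remainder: Theta receives the extra seat.

Theta 4; Zeta 2; Epsilon 3; Alpha 3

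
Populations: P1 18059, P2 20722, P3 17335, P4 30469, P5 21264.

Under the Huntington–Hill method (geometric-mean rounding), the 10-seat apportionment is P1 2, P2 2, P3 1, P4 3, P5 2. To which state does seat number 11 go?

Priority for the next seat is population ÷ (√(s·(s+1))).
Priorities: P1 7372.556, P2 8459.721, P3 12257.696, P4 8795.643, P5 8680.992.
Highest priority: P3.

P3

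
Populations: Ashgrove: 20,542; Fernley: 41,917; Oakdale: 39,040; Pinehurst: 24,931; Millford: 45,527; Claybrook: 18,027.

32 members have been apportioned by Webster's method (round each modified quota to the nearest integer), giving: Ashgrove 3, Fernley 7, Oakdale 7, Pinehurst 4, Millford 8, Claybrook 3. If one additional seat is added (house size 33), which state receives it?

Ashgrove

Priority for the next seat is population ÷ (current seats + 0.5).
Priorities: Ashgrove 5869.143, Fernley 5588.933, Oakdale 5205.333, Pinehurst 5540.222, Millford 5356.118, Claybrook 5150.571.
Highest priority: Ashgrove.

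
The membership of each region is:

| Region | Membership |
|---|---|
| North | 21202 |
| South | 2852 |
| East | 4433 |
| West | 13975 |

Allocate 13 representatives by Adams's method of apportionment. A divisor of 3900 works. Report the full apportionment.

With modified divisor 3900: modified quotas North 5.436, South 0.731, East 1.137, West 3.583.
Rounding up: North 6, South 1, East 2, West 4 (total 13).

North=6; South=1; East=2; West=4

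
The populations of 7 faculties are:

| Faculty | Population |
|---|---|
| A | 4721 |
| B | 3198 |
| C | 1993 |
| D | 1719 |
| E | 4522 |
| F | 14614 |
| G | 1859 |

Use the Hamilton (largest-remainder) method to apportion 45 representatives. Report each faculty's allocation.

Total 32626; standard divisor 32626/45 ≈ 725.022.
Standard quotas: A 6.5115, B 4.4109, C 2.7489, D 2.3710, E 6.2371, F 20.1566, G 2.5641.
Lower quotas: A 6, B 4, C 2, D 2, E 6, F 20, G 2 (sum 42, leaving 3 seats).
Remainders in descending order: C 0.7489, G 0.5641, A 0.5115, B 0.4109, D 0.3710, E 0.2371, F 0.1566.
The surplus seats go to C, G, A.

A 7, B 4, C 3, D 2, E 6, F 20, G 3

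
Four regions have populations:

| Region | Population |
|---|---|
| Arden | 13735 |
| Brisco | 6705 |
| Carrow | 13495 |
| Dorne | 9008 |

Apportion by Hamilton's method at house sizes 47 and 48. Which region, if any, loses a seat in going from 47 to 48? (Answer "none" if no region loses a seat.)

none

At 47 seats: Arden 15, Brisco 7, Carrow 15, Dorne 10.
At 48 seats: Arden 15, Brisco 8, Carrow 15, Dorne 10.
No region's allocation decreased.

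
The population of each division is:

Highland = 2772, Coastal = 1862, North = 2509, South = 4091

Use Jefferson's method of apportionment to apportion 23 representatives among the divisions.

Highland 6; Coastal 4; North 5; South 8

Standard divisor 11234/23 ≈ 488.435; standard quotas: Highland 5.675, Coastal 3.812, North 5.137, South 8.376.
Rounding down gives 5, 3, 5, 8 = 21 seats, so the divisor must be adjusted.
With modified divisor 460: modified quotas Highland 6.026, Coastal 4.048, North 5.454, South 8.893.
Rounding down: Highland 6, Coastal 4, North 5, South 8 (total 23).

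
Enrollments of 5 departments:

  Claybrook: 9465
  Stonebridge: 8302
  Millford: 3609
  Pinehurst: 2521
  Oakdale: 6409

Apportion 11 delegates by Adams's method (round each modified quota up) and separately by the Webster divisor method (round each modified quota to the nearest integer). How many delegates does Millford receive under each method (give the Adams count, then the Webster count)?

Adams: Claybrook 3, Stonebridge 3, Millford 2, Pinehurst 1, Oakdale 2.
Webster: Claybrook 4, Stonebridge 3, Millford 1, Pinehurst 1, Oakdale 2.
Millford gets 2 under Adams and 1 under Webster.

2 and 1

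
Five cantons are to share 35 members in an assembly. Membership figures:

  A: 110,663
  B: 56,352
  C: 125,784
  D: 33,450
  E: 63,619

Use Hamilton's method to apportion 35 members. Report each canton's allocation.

A=10; B=5; C=11; D=3; E=6

The standard divisor is 389868/35 ≈ 11139.086.
Standard quotas: A 9.9347, B 5.0589, C 11.2921, D 3.0029, E 5.7113.
Lower quotas: A 9, B 5, C 11, D 3, E 5 (sum 33, leaving 2 seats).
Remainders in descending order: A 0.9347, E 0.7113, C 0.2921, B 0.0589, D 0.0029.
The surplus seats go to A, E.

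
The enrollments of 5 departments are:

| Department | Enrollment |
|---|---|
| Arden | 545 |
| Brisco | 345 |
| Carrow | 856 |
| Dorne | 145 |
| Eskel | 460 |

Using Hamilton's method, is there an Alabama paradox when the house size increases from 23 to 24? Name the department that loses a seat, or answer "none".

Dorne

At 23 seats: Arden 5, Brisco 3, Carrow 8, Dorne 2, Eskel 5.
At 24 seats: Arden 6, Brisco 3, Carrow 9, Dorne 1, Eskel 5.
Dorne drops from 2 to 1.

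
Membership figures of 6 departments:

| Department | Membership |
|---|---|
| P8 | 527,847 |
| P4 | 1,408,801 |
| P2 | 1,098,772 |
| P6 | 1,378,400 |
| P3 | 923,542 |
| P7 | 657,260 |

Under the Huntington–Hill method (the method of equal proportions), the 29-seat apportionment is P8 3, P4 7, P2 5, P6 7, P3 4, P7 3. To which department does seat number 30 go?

Priority for the next seat is population ÷ (√(s·(s+1))).
Priorities: P8 152376.304, P4 188258.952, P2 200607.403, P6 184196.448, P3 206510.269, P7 189734.619.
Highest priority: P3.

P3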